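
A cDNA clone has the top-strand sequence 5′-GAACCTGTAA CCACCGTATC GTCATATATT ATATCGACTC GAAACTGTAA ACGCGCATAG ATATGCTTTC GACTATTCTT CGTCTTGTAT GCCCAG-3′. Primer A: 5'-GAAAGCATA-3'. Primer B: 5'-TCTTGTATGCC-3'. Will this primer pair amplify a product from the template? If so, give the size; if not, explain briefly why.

Primer A (GAAAGCATA) has reverse complement TATGCTTTC, which matches the top strand at positions 62–70; primer A anneals to the top strand there with its 3' end pointing upstream toward position 62.
Primer B (TCTTGTATGCC) matches the top strand directly at positions 83–93; it anneals to the bottom strand with its 3' end pointing downstream toward position 93.
The 3' ends diverge (primer A extends toward position 1, primer B toward position 96), so the primers never converge on a shared product.

No product — the primers' 3' ends point away from each other.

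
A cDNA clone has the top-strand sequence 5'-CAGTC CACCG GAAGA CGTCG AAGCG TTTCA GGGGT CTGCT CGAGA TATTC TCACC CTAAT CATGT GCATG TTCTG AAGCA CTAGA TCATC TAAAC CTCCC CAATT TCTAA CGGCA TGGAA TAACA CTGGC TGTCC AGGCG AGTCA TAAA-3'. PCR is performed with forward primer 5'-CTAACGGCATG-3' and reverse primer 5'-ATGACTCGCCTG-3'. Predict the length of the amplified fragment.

40 bp

The forward primer matches the template at positions 107–117.
The reverse primer's reverse complement is CAGGCGAGTCAT, which matches the template at positions 135–146.
Amplicon spans positions 107–146: 40 bp.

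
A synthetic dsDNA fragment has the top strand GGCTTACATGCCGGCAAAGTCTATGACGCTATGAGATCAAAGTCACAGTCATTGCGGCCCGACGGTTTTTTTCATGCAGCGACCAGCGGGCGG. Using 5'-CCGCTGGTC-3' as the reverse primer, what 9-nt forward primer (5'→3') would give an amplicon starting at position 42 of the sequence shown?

5'-GTCACAGTC-3'

The reverse primer's reverse complement GACCAGCGG matches the template at positions 81–89; the product starts at position 42.
The forward primer is identical to the top strand over positions 42–50: GTCACAGTC.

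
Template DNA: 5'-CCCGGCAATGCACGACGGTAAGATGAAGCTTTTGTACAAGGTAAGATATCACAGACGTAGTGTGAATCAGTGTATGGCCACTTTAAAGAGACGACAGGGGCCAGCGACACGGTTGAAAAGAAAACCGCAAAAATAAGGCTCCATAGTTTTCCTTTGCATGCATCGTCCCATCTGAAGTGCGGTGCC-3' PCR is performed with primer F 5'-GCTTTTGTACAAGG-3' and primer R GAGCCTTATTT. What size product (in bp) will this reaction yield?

114 bp

Scanning the template, GCTTTTGTACAAGG occurs at positions 28–41; this primer anneals to the bottom strand there with its 3' end pointing downstream.
Reverse complement of the reverse primer: AAATAAGGCTC. This occurs on the top strand at positions 131–141.
The product runs from position 28 to position 141, so its length is 141 − 28 + 1 = 114 bp.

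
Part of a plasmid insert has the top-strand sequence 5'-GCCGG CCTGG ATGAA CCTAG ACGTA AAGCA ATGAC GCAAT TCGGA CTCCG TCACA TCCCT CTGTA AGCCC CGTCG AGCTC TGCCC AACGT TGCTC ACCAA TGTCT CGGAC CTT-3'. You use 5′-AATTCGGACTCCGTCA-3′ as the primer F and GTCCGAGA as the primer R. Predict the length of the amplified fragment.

Forward primer AATTCGGACTCCGTCA is found on the top strand at positions 38–53.
The reverse primer's reverse complement is TCTCGGAC, which matches the template at positions 103–110.
Product length = (reverse-primer end) − (forward-primer start) + 1 = 110 − 38 + 1 = 73 bp.

73 bp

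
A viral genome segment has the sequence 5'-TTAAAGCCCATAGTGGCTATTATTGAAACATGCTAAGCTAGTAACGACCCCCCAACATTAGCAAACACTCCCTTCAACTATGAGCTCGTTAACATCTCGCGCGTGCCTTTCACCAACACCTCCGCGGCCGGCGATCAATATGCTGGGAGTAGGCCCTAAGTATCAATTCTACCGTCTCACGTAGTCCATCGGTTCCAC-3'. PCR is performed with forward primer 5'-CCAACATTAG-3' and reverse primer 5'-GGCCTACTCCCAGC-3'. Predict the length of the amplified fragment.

Forward primer CCAACATTAG is found on the top strand at positions 52–61.
The reverse primer's reverse complement is GCTGGGAGTAGGCC, which matches the template at positions 142–155.
The product runs from position 52 to position 155, so its length is 155 − 52 + 1 = 104 bp.

104 bp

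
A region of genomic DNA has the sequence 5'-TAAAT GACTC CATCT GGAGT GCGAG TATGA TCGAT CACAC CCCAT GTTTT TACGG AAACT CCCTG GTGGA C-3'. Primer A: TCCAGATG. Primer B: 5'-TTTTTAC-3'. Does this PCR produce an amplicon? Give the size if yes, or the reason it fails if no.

Primer A (TCCAGATG) has reverse complement CATCTGGA, which matches the top strand at positions 11–18; primer A anneals to the top strand there with its 3' end pointing upstream toward position 11.
Primer B (TTTTTAC) matches the top strand directly at positions 47–53; it anneals to the bottom strand with its 3' end pointing downstream toward position 53.
The 3' ends diverge (primer A extends toward position 1, primer B toward position 71), so the primers never converge on a shared product.

No product — the primers' 3' ends point away from each other.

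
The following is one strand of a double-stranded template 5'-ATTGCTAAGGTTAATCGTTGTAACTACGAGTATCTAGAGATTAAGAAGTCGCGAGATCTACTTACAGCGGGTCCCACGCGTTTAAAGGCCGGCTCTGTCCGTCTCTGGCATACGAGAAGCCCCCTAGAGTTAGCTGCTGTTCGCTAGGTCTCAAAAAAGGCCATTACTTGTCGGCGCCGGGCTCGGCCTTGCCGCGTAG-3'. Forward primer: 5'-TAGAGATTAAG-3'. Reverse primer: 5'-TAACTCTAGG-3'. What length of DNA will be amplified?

98 bp

The forward primer matches the template at positions 35–45.
Reverse complement of the reverse primer: CCTAGAGTTA. This occurs on the top strand at positions 123–132.
The product runs from position 35 to position 132, so its length is 132 − 35 + 1 = 98 bp.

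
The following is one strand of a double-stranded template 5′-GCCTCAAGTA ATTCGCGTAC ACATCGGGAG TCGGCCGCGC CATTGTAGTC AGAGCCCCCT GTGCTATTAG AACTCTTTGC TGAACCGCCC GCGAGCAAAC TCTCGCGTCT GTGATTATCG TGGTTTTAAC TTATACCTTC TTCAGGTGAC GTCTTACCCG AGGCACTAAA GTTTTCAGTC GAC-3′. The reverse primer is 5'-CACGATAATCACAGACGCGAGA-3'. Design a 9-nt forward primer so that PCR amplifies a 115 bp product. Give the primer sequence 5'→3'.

The reverse primer's reverse complement TCTCGCGTCTGTGATTATCGTG matches the template at positions 101–122, so the product ends at position 122.
A 115 bp product then starts at position 122 − 115 + 1 = 8.
The forward primer is identical to the top strand there: GTAATTCGC.

5'-GTAATTCGC-3'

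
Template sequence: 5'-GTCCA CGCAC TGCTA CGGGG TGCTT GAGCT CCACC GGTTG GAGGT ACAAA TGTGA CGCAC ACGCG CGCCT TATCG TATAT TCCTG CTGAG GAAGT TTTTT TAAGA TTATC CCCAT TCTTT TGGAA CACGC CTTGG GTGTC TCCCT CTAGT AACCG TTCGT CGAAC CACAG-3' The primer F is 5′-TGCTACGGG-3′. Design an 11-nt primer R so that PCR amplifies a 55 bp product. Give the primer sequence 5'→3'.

5'-CGCGTGTGCGT-3'

The forward primer binds at positions 11–19, so a 55 bp product ends at position 11 + 55 − 1 = 65.
The reverse primer anneals to the top strand over positions 55–65, i.e. to ACGCACACGCG.
Its sequence written 5'→3' is the reverse complement: CGCGTGTGCGT.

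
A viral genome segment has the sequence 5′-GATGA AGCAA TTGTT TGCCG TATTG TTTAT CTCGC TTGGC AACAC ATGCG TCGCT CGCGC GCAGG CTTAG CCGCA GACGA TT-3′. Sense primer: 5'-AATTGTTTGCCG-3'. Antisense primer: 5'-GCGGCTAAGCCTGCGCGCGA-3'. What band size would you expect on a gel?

66 bp

Forward primer AATTGTTTGCCG is found on the top strand at positions 9–20.
The reverse primer's reverse complement is TCGCGCGCAGGCTTAGCCGC, which matches the template at positions 55–74.
Amplicon spans positions 9–74: 66 bp.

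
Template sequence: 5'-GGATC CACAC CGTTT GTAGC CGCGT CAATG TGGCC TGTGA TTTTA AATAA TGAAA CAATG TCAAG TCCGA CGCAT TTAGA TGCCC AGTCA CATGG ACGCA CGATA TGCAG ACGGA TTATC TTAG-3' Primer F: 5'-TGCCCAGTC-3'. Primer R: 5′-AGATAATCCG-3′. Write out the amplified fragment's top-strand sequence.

5'-TGCCCAGTCACATGGACGCACGATATGCAGACGGATTATCT-3'

The forward primer matches the template at positions 81–89.
Reverse complement of the reverse primer: CGGATTATCT. This occurs on the top strand at positions 112–121.
The product is the template from position 81 through 121 (41 bp).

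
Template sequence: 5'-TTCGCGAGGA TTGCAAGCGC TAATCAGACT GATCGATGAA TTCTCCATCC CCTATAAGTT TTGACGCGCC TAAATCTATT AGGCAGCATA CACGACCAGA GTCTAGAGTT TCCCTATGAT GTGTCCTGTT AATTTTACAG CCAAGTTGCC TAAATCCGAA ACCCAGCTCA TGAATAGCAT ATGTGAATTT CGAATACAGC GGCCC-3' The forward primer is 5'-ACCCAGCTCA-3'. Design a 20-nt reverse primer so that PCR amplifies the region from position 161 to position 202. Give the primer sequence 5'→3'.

5'-CCGCTGTATTCGAAATTCAC-3'

The product's 3' end on the top strand is position 202.
The reverse primer anneals to the top strand over positions 183–202, i.e. to GTGAATTTCGAATACAGCGG.
Its sequence written 5'→3' is the reverse complement: CCGCTGTATTCGAAATTCAC.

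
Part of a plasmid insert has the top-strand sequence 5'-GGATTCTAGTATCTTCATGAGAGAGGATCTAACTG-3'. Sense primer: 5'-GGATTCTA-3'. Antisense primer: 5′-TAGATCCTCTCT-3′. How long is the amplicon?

31 bp

The forward primer matches the template at positions 1–8.
The reverse primer's reverse complement is AGAGAGGATCTA, which matches the template at positions 20–31.
The product runs from position 1 to position 31, so its length is 31 − 1 + 1 = 31 bp.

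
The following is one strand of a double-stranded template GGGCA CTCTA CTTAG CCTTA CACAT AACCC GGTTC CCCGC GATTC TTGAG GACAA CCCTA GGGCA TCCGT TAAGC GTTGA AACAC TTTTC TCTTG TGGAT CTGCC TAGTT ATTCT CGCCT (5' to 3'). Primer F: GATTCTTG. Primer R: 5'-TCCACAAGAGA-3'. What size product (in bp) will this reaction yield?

59 bp

Scanning the template, GATTCTTG occurs at positions 41–48; this primer anneals to the bottom strand there with its 3' end pointing downstream.
The reverse primer's reverse complement is TCTCTTGTGGA, which matches the template at positions 89–99.
Amplicon spans positions 41–99: 59 bp.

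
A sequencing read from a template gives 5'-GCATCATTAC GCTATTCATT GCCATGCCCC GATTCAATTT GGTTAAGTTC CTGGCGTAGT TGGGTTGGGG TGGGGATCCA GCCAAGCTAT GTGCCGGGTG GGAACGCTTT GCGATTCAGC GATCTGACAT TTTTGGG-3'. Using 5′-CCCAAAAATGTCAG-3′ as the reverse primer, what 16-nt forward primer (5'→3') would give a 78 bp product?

The reverse primer's reverse complement CTGACATTTTTGGG matches the template at positions 124–137, so the product ends at position 137.
A 78 bp product then starts at position 137 − 78 + 1 = 60.
The forward primer is identical to the top strand there: TTGGGTTGGGGTGGGG.

5'-TTGGGTTGGGGTGGGG-3'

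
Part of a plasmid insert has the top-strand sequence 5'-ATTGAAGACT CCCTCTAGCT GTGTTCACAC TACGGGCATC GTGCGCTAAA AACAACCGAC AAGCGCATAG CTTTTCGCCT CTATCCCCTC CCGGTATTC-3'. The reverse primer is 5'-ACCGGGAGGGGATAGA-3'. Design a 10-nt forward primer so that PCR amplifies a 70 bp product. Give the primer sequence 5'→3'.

5'-CACACTACGG-3'

The reverse primer's reverse complement TCTATCCCCTCCCGGT matches the template at positions 80–95, so the product ends at position 95.
A 70 bp product then starts at position 95 − 70 + 1 = 26.
The forward primer is identical to the top strand there: CACACTACGG.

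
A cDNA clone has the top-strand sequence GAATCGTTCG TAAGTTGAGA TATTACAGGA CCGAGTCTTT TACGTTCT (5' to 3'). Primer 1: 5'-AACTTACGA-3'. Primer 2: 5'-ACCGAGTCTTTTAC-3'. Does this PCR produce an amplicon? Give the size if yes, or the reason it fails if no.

No product — the primers' 3' ends point away from each other.

Primer 1 (AACTTACGA) has reverse complement TCGTAAGTT, which matches the top strand at positions 8–16; primer 1 anneals to the top strand there with its 3' end pointing upstream toward position 8.
Primer 2 (ACCGAGTCTTTTAC) matches the top strand directly at positions 30–43; it anneals to the bottom strand with its 3' end pointing downstream toward position 43.
The 3' ends diverge (primer 1 extends toward position 1, primer 2 toward position 48), so the primers never converge on a shared product.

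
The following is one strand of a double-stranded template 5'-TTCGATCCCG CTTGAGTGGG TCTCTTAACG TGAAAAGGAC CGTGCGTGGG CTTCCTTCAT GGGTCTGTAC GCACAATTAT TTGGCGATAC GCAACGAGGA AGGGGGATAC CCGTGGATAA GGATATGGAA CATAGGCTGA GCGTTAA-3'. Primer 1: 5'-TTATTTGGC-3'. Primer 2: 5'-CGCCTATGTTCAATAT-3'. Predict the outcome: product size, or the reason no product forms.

Primer 2 (CGCCTATGTTCAATAT) does not match the top strand, and its reverse complement ATATTGAACATAGGCG does not match either.
With no annealing site for primer 2, no amplification occurs.

No product — primer 2 has no binding site in the template.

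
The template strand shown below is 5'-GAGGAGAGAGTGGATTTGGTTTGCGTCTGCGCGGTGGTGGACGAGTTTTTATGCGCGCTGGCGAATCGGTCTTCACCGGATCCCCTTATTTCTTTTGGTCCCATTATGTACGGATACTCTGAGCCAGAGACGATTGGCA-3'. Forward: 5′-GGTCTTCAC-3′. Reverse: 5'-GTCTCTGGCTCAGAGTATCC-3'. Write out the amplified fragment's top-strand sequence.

5'-GGTCTTCACCGGATCCCCTTATTTCTTTTGGTCCCATTATGTACGGATACTCTGAGCCAGAGAC-3'

The forward primer matches the template at positions 68–76.
Reverse complement of the reverse primer: GGATACTCTGAGCCAGAGAC. This occurs on the top strand at positions 112–131.
The product is the template from position 68 through 131 (64 bp).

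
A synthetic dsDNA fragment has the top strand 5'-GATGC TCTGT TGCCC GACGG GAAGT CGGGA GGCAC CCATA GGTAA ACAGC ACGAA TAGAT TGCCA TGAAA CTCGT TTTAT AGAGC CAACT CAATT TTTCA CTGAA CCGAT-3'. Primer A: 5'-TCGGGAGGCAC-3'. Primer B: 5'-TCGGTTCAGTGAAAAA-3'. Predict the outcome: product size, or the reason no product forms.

Primer A (TCGGGAGGCAC) matches the top strand at positions 25–35; it acts as a forward primer.
Primer B's reverse complement is TTTTTCACTGAACCGA, matching the top strand at positions 94–109; it acts as a reverse primer.
The 3' ends face each other across positions 25–109, giving an 85 bp product.

Yes — an 85 bp product.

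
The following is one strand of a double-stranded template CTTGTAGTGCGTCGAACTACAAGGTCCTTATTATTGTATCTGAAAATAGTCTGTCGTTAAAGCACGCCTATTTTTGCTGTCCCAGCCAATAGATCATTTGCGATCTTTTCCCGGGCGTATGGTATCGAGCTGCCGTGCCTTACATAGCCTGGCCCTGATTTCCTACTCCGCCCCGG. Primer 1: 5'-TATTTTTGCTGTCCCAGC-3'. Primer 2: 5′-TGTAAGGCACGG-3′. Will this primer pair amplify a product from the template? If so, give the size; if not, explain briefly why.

Yes — a 76 bp product.

Primer 1 (TATTTTTGCTGTCCCAGC) matches the top strand at positions 69–86; it acts as a forward primer.
Primer 2's reverse complement is CCGTGCCTTACA, matching the top strand at positions 133–144; it acts as a reverse primer.
The 3' ends face each other across positions 69–144, giving a 76 bp product.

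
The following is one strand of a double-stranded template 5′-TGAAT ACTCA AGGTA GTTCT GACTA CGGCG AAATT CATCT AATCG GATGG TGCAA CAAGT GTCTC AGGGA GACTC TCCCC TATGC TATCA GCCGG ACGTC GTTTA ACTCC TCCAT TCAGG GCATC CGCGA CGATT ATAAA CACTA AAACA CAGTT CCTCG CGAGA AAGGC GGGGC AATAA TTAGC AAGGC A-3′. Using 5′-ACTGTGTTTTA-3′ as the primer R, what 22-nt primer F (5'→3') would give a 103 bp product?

The reverse primer's reverse complement TAAAACACAGT matches the template at positions 144–154, so the product ends at position 154.
A 103 bp product then starts at position 154 − 103 + 1 = 52.
The forward primer is identical to the top strand there: GCAACAAGTGTCTCAGGGAGAC.

5'-GCAACAAGTGTCTCAGGGAGAC-3'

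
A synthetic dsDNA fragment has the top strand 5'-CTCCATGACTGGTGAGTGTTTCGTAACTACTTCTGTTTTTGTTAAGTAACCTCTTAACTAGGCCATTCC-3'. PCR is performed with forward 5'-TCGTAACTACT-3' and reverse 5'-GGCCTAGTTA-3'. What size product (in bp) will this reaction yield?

Forward primer TCGTAACTACT is found on the top strand at positions 21–31.
Reverse complement of the reverse primer: TAACTAGGCC. This occurs on the top strand at positions 55–64.
The product runs from position 21 to position 64, so its length is 64 − 21 + 1 = 44 bp.

44 bp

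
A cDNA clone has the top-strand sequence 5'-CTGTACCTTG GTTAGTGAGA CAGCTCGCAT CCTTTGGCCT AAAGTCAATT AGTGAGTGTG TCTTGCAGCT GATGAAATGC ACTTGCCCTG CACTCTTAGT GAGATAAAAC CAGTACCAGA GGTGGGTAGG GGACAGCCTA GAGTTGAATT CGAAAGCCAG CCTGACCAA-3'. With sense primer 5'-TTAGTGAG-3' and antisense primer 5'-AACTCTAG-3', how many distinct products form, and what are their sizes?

The forward primer TTAGTGAG matches the top strand at positions 12–19, 49–56, 96–103.
The reverse primer's reverse complement is CTAGAGTT, matching at positions 138–145.
Each forward site pairs with the reverse site to give a product ending at position 145: sizes 134, 97, 50 bp.

Three products: 134 bp, 97 bp, 50 bp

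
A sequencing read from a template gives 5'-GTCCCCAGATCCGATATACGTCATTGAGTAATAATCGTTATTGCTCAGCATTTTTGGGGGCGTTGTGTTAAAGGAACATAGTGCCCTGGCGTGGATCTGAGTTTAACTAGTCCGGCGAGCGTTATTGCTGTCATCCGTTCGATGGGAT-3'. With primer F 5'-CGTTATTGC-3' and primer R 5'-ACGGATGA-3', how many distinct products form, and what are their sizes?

The forward primer CGTTATTGC matches the top strand at positions 36–44, 120–128.
The reverse primer's reverse complement is TCATCCGT, matching at positions 131–138.
Each forward site pairs with the reverse site to give a product ending at position 138: sizes 103, 19 bp.

Two products: 103 bp, 19 bp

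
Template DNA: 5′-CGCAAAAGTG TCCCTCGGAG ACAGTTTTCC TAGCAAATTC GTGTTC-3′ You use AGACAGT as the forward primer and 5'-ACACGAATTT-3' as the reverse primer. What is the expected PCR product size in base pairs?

26 bp

Forward primer AGACAGT is found on the top strand at positions 19–25.
The reverse primer's reverse complement is AAATTCGTGT, which matches the template at positions 35–44.
Product length = (reverse-primer end) − (forward-primer start) + 1 = 44 − 19 + 1 = 26 bp.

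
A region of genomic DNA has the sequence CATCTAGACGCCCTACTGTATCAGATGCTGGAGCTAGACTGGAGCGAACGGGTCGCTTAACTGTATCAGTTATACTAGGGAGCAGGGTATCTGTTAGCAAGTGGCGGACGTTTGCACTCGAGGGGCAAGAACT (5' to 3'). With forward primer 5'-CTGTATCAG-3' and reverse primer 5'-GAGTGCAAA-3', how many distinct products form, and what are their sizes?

The forward primer CTGTATCAG matches the top strand at positions 16–24, 61–69.
The reverse primer's reverse complement is TTTGCACTC, matching at positions 111–119.
Each forward site pairs with the reverse site to give a product ending at position 119: sizes 104, 59 bp.

Two products: 104 bp, 59 bp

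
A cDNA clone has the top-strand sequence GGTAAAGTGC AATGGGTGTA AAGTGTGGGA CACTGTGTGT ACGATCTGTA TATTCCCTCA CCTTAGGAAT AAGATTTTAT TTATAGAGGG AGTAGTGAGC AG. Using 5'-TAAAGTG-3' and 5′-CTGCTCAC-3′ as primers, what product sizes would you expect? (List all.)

The forward primer TAAAGTG matches the top strand at positions 3–9, 19–25.
The reverse primer's reverse complement is GTGAGCAG, matching at positions 95–102.
Each forward site pairs with the reverse site to give a product ending at position 102: sizes 100, 84 bp.

100 bp, 84 bp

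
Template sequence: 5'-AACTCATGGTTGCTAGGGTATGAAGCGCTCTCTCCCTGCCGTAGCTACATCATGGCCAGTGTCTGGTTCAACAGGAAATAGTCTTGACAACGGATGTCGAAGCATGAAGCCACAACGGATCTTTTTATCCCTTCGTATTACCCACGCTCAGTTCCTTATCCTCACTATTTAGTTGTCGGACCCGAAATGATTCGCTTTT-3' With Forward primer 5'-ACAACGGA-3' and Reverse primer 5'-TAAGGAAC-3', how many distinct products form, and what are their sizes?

Two products: 72 bp, 47 bp

The forward primer ACAACGGA matches the top strand at positions 87–94, 112–119.
The reverse primer's reverse complement is GTTCCTTA, matching at positions 151–158.
Each forward site pairs with the reverse site to give a product ending at position 158: sizes 72, 47 bp.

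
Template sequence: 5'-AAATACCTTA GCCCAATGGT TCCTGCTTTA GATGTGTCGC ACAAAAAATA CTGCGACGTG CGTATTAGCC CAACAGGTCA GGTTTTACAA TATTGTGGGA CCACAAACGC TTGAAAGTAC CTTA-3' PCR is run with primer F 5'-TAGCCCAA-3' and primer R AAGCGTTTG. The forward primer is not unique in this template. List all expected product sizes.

104 bp, 47 bp

The forward primer TAGCCCAA matches the top strand at positions 9–16, 66–73.
The reverse primer's reverse complement is CAAACGCTT, matching at positions 104–112.
Each forward site pairs with the reverse site to give a product ending at position 112: sizes 104, 47 bp.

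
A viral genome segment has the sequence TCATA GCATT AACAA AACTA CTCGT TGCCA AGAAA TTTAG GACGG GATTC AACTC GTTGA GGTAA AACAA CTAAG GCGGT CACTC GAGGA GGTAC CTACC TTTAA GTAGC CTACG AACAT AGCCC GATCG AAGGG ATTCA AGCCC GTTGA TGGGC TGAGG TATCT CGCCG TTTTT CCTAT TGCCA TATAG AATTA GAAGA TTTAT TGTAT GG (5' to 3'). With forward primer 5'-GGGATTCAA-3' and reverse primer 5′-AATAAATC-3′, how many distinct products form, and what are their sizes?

The forward primer GGGATTCAA matches the top strand at positions 44–52, 133–141.
The reverse primer's reverse complement is GATTTATT, matching at positions 199–206.
Each forward site pairs with the reverse site to give a product ending at position 206: sizes 163, 74 bp.

Two products: 163 bp, 74 bp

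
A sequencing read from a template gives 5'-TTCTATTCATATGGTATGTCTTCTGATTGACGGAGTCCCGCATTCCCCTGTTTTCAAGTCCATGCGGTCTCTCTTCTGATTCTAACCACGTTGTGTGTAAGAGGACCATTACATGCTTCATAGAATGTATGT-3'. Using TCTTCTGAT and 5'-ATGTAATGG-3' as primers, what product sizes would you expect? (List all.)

The forward primer TCTTCTGAT matches the top strand at positions 19–27, 72–80.
The reverse primer's reverse complement is CCATTACAT, matching at positions 106–114.
Each forward site pairs with the reverse site to give a product ending at position 114: sizes 96, 43 bp.

96 bp, 43 bp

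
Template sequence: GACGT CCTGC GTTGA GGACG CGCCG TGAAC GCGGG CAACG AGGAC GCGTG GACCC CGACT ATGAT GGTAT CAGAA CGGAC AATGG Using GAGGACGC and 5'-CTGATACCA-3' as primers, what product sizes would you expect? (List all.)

The forward primer GAGGACGC matches the top strand at positions 14–21, 40–47.
The reverse primer's reverse complement is TGGTATCAG, matching at positions 65–73.
Each forward site pairs with the reverse site to give a product ending at position 73: sizes 60, 34 bp.

60 bp, 34 bp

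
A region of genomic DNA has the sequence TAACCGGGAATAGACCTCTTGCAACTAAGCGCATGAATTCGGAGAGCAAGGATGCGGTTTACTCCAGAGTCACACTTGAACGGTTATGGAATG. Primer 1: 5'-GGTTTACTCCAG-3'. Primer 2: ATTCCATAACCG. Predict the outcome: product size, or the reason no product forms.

Yes — a 37 bp product.

Primer 1 (GGTTTACTCCAG) matches the top strand at positions 56–67; it acts as a forward primer.
Primer 2's reverse complement is CGGTTATGGAAT, matching the top strand at positions 81–92; it acts as a reverse primer.
The 3' ends face each other across positions 56–92, giving a 37 bp product.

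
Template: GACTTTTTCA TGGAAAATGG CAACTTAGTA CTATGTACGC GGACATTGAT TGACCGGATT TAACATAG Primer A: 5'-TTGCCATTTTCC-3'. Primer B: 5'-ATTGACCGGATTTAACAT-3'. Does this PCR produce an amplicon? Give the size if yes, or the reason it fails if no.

No product — the primers' 3' ends point away from each other.

Primer A (TTGCCATTTTCC) has reverse complement GGAAAATGGCAA, which matches the top strand at positions 12–23; primer A anneals to the top strand there with its 3' end pointing upstream toward position 12.
Primer B (ATTGACCGGATTTAACAT) matches the top strand directly at positions 49–66; it anneals to the bottom strand with its 3' end pointing downstream toward position 66.
The 3' ends diverge (primer A extends toward position 1, primer B toward position 68), so the primers never converge on a shared product.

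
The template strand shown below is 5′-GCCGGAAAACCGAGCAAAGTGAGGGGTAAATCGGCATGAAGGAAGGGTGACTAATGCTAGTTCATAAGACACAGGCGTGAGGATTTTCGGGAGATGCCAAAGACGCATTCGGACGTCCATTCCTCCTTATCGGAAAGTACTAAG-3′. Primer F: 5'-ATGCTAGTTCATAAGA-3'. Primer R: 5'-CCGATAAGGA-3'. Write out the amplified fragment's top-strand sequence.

Forward primer ATGCTAGTTCATAAGA is found on the top strand at positions 54–69.
Taking the reverse complement of CCGATAAGGA gives TCCTTATCGG, found at positions 124–133 on the template; the primer anneals here to the top strand with its 3' end pointing upstream.
The product is the template from position 54 through 133 (80 bp).

5'-ATGCTAGTTCATAAGACACAGGCGTGAGGATTTTCGGGAGATGCCAAAGACGCATTCGGACGTCCATTCCTCCTTATCGG-3'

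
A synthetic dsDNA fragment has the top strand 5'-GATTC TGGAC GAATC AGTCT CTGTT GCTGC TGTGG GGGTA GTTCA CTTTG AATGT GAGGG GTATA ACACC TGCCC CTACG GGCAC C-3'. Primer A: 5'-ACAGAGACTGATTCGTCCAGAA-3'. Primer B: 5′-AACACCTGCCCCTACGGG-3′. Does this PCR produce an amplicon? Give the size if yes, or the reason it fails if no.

No product — the primers' 3' ends point away from each other.

Primer A (ACAGAGACTGATTCGTCCAGAA) has reverse complement TTCTGGACGAATCAGTCTCTGT, which matches the top strand at positions 3–24; primer A anneals to the top strand there with its 3' end pointing upstream toward position 3.
Primer B (AACACCTGCCCCTACGGG) matches the top strand directly at positions 65–82; it anneals to the bottom strand with its 3' end pointing downstream toward position 82.
The 3' ends diverge (primer A extends toward position 1, primer B toward position 86), so the primers never converge on a shared product.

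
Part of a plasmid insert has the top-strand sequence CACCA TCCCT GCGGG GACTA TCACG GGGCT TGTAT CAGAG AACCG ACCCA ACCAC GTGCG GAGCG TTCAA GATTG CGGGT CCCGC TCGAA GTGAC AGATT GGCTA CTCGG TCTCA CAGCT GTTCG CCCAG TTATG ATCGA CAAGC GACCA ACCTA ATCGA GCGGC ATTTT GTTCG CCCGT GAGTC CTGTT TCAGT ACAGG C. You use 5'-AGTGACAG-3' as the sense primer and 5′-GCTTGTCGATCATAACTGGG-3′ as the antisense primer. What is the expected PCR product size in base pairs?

56 bp

The forward primer matches the template at positions 90–97.
The reverse primer's reverse complement is CCCAGTTATGATCGACAAGC, which matches the template at positions 126–145.
The product runs from position 90 to position 145, so its length is 145 − 90 + 1 = 56 bp.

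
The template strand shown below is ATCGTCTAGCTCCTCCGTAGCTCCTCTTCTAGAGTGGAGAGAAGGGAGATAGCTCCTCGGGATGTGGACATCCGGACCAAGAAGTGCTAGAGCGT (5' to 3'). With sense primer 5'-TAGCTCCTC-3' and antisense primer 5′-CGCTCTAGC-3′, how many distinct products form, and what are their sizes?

The forward primer TAGCTCCTC matches the top strand at positions 7–15, 18–26, 50–58.
The reverse primer's reverse complement is GCTAGAGCG, matching at positions 86–94.
Each forward site pairs with the reverse site to give a product ending at position 94: sizes 88, 77, 45 bp.

Three products: 88 bp, 77 bp, 45 bp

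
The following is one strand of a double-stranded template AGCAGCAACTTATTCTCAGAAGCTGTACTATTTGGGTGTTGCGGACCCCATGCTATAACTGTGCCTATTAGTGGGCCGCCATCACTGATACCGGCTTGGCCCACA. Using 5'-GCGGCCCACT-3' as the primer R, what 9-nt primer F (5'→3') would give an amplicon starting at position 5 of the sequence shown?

The reverse primer's reverse complement AGTGGGCCGC matches the template at positions 70–79; the product starts at position 5.
The forward primer is identical to the top strand over positions 5–13: GCAACTTAT.

5'-GCAACTTAT-3'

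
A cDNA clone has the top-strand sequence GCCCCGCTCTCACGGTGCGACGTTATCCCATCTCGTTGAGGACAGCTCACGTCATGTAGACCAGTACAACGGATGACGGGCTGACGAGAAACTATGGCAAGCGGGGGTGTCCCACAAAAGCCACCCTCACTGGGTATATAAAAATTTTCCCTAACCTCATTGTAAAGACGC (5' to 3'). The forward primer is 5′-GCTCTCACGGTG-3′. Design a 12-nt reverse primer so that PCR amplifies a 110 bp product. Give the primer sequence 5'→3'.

The forward primer binds at positions 6–17, so a 110 bp product ends at position 6 + 110 − 1 = 115.
The reverse primer anneals to the top strand over positions 104–115, i.e. to GGGGTGTCCCAC.
Its sequence written 5'→3' is the reverse complement: GTGGGACACCCC.

5'-GTGGGACACCCC-3'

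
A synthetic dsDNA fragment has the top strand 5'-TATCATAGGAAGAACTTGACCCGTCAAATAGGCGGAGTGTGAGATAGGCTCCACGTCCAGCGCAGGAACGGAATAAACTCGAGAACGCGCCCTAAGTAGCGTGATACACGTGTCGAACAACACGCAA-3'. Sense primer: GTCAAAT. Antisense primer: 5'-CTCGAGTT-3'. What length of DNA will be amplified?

61 bp

The forward primer matches the template at positions 23–29.
Reverse complement of the reverse primer: AACTCGAG. This occurs on the top strand at positions 76–83.
Amplicon spans positions 23–83: 61 bp.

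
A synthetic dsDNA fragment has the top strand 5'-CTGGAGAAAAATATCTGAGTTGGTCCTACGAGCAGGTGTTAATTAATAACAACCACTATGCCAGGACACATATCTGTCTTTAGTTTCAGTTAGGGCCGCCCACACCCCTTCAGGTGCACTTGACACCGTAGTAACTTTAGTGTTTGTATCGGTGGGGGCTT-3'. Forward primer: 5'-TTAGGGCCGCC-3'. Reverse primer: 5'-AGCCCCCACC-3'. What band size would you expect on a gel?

The forward primer matches the template at positions 90–100.
The reverse primer's reverse complement is GGTGGGGGCT, which matches the template at positions 151–160.
The product runs from position 90 to position 160, so its length is 160 − 90 + 1 = 71 bp.

71 bp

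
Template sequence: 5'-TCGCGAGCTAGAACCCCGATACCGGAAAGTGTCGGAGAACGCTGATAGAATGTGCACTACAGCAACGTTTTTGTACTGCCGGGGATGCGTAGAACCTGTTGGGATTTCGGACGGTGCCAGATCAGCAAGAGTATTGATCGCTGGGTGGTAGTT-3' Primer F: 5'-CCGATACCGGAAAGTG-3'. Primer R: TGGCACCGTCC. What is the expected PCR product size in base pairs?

Forward primer CCGATACCGGAAAGTG is found on the top strand at positions 16–31.
Reverse complement of the reverse primer: GGACGGTGCCA. This occurs on the top strand at positions 109–119.
Amplicon spans positions 16–119: 104 bp.

104 bp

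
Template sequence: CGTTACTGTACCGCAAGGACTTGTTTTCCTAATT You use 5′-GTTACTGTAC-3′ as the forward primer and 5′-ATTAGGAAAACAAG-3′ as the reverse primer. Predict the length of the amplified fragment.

The forward primer matches the template at positions 2–11.
Reverse complement of the reverse primer: CTTGTTTTCCTAAT. This occurs on the top strand at positions 20–33.
Amplicon spans positions 2–33: 32 bp.

32 bp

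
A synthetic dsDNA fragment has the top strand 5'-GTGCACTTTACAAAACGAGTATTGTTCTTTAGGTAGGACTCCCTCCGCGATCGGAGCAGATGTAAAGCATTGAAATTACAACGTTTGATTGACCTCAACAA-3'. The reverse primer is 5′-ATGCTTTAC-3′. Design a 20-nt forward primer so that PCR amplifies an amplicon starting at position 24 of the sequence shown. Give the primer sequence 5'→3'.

5'-GTTCTTTAGGTAGGACTCCC-3'

The reverse primer's reverse complement GTAAAGCAT matches the template at positions 62–70; the product starts at position 24.
The forward primer is identical to the top strand over positions 24–43: GTTCTTTAGGTAGGACTCCC.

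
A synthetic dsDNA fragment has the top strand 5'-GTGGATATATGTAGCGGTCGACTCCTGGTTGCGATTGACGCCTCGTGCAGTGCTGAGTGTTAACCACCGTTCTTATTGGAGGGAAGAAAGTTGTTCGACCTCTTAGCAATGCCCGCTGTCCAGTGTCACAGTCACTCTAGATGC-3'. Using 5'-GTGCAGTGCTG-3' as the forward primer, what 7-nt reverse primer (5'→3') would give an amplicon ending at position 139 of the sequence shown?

The forward primer binds at positions 45–55; the product's 3' end on the top strand is position 139.
The reverse primer anneals to the top strand over positions 133–139, i.e. to CACTCTA.
Its sequence written 5'→3' is the reverse complement: TAGAGTG.

5'-TAGAGTG-3'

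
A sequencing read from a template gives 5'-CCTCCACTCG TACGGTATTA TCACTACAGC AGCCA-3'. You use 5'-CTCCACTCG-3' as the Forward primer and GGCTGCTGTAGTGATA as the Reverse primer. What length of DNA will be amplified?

Forward primer CTCCACTCG is found on the top strand at positions 2–10.
Reverse complement of the reverse primer: TATCACTACAGCAGCC. This occurs on the top strand at positions 19–34.
Amplicon spans positions 2–34: 33 bp.

33 bp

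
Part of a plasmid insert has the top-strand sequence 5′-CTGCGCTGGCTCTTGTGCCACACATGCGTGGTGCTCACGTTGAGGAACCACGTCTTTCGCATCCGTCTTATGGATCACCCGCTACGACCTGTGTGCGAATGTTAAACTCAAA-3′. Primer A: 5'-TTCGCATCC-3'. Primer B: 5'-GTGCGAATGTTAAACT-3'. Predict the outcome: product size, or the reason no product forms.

No product — both primers anneal to the same strand and extend in the same direction.

Primer A (TTCGCATCC) matches the top strand at positions 56–64 (3' end points downstream).
Primer B (GTGCGAATGTTAAACT) also matches the top strand directly, at positions 93–108 — its reverse complement AGTTTAACATTCGCAC is not present.
Both primers anneal to the bottom strand with 3' ends pointing the same way, so neither can prime synthesis back toward the other.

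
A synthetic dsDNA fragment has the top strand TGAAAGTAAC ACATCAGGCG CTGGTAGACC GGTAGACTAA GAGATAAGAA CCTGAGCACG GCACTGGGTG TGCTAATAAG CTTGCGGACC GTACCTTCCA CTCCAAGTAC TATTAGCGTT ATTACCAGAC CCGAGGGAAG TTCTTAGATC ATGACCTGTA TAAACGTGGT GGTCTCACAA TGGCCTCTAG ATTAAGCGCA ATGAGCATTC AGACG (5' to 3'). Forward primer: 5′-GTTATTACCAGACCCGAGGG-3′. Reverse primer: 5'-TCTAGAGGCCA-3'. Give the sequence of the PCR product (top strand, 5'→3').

5'-GTTATTACCAGACCCGAGGGAAGTTCTTAGATCATGACCTGTATAAACGTGGTGGTCTCACAATGGCCTCTAGA-3'

Forward primer GTTATTACCAGACCCGAGGG is found on the top strand at positions 118–137.
Reverse complement of the reverse primer: TGGCCTCTAGA. This occurs on the top strand at positions 181–191.
The product is the template from position 118 through 191 (74 bp).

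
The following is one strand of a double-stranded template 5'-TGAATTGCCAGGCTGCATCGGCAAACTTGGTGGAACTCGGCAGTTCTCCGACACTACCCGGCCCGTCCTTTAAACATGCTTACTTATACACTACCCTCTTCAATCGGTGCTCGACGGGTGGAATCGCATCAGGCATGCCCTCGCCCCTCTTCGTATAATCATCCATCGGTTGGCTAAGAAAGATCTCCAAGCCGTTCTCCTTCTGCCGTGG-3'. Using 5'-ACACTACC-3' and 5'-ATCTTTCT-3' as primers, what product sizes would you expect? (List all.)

134 bp, 97 bp

The forward primer ACACTACC matches the top strand at positions 51–58, 88–95.
The reverse primer's reverse complement is AGAAAGAT, matching at positions 177–184.
Each forward site pairs with the reverse site to give a product ending at position 184: sizes 134, 97 bp.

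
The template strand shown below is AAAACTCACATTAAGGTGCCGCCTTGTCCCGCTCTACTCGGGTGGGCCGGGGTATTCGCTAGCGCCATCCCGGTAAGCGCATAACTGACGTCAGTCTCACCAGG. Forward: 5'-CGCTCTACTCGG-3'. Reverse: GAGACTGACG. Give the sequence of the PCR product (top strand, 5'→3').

Scanning the template, CGCTCTACTCGG occurs at positions 30–41; this primer anneals to the bottom strand there with its 3' end pointing downstream.
The reverse primer's reverse complement is CGTCAGTCTC, which matches the template at positions 89–98.
The product is the template from position 30 through 98 (69 bp).

5'-CGCTCTACTCGGGTGGGCCGGGGTATTCGCTAGCGCCATCCCGGTAAGCGCATAACTGACGTCAGTCTC-3'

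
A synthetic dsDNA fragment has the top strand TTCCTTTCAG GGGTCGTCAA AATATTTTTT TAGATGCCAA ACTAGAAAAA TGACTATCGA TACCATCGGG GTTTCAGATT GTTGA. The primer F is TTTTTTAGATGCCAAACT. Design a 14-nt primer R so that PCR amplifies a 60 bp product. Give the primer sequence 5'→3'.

The forward primer binds at positions 26–43, so a 60 bp product ends at position 26 + 60 − 1 = 85.
The reverse primer anneals to the top strand over positions 72–85, i.e. to TTTCAGATTGTTGA.
Its sequence written 5'→3' is the reverse complement: TCAACAATCTGAAA.

5'-TCAACAATCTGAAA-3'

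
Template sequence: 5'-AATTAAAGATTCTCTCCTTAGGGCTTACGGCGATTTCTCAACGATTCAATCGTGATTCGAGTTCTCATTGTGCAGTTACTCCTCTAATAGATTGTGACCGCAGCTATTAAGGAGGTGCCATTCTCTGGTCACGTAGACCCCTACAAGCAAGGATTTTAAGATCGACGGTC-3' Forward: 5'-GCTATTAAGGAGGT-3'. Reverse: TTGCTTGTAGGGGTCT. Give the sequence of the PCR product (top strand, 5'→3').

Scanning the template, GCTATTAAGGAGGT occurs at positions 103–116; this primer anneals to the bottom strand there with its 3' end pointing downstream.
The reverse primer's reverse complement is AGACCCCTACAAGCAA, which matches the template at positions 135–150.
The product is the template from position 103 through 150 (48 bp).

5'-GCTATTAAGGAGGTGCCATTCTCTGGTCACGTAGACCCCTACAAGCAA-3'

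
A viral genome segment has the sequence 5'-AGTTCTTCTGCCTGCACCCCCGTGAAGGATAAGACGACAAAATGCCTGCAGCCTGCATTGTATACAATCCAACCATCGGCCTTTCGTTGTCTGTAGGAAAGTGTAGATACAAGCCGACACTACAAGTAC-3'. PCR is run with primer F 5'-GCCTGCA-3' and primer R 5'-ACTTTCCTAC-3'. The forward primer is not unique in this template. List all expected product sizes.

93 bp, 59 bp, 52 bp

The forward primer GCCTGCA matches the top strand at positions 10–16, 44–50, 51–57.
The reverse primer's reverse complement is GTAGGAAAGT, matching at positions 93–102.
Each forward site pairs with the reverse site to give a product ending at position 102: sizes 93, 59, 52 bp.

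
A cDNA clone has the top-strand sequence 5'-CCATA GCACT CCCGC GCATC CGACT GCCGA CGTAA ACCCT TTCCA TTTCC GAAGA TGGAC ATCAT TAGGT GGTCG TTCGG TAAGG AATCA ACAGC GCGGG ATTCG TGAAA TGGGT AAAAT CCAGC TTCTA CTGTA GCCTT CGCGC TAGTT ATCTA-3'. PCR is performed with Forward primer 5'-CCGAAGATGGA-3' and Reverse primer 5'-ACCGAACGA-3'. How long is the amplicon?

Forward primer CCGAAGATGGA is found on the top strand at positions 49–59.
Taking the reverse complement of ACCGAACGA gives TCGTTCGGT, found at positions 73–81 on the template; the primer anneals here to the top strand with its 3' end pointing upstream.
Product length = (reverse-primer end) − (forward-primer start) + 1 = 81 − 49 + 1 = 33 bp.

33 bp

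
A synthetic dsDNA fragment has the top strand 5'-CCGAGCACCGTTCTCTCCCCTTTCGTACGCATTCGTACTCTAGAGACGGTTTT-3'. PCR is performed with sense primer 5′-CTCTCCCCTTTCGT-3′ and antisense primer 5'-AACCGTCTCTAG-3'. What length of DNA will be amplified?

39 bp

Scanning the template, CTCTCCCCTTTCGT occurs at positions 13–26; this primer anneals to the bottom strand there with its 3' end pointing downstream.
The reverse primer's reverse complement is CTAGAGACGGTT, which matches the template at positions 40–51.
Product length = (reverse-primer end) − (forward-primer start) + 1 = 51 − 13 + 1 = 39 bp.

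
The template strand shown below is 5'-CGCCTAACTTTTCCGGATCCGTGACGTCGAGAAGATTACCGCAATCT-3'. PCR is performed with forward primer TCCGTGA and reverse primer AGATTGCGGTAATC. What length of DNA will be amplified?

Scanning the template, TCCGTGA occurs at positions 18–24; this primer anneals to the bottom strand there with its 3' end pointing downstream.
Reverse complement of the reverse primer: GATTACCGCAATCT. This occurs on the top strand at positions 34–47.
The product runs from position 18 to position 47, so its length is 47 − 18 + 1 = 30 bp.

30 bp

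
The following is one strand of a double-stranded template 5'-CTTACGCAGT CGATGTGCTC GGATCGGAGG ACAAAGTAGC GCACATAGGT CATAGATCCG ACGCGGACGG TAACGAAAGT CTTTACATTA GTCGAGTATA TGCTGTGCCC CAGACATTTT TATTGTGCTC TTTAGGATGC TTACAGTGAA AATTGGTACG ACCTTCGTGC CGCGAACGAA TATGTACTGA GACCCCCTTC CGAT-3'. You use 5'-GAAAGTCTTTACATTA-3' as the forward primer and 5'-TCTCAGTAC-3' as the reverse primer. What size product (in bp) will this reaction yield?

The forward primer matches the template at positions 75–90.
Taking the reverse complement of TCTCAGTAC gives GTACTGAGA, found at positions 184–192 on the template; the primer anneals here to the top strand with its 3' end pointing upstream.
Product length = (reverse-primer end) − (forward-primer start) + 1 = 192 − 75 + 1 = 118 bp.

118 bp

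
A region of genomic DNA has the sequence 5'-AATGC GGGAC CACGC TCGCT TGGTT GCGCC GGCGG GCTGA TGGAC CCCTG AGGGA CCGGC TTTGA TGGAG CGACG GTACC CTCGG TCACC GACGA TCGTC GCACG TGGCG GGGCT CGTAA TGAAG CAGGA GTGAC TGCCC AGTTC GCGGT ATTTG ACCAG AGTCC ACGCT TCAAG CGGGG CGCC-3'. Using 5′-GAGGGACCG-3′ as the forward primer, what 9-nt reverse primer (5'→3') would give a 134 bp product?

The forward primer binds at positions 50–58, so a 134 bp product ends at position 50 + 134 − 1 = 183.
The reverse primer anneals to the top strand over positions 175–183, i.e. to GCGGGGCGC.
Its sequence written 5'→3' is the reverse complement: GCGCCCCGC.

5'-GCGCCCCGC-3'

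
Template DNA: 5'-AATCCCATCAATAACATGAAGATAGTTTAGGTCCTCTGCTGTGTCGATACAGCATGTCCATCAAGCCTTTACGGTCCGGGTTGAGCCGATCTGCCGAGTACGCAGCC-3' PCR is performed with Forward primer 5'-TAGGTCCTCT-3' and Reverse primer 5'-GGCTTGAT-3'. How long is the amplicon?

The forward primer matches the template at positions 28–37.
Taking the reverse complement of GGCTTGAT gives ATCAAGCC, found at positions 60–67 on the template; the primer anneals here to the top strand with its 3' end pointing upstream.
Amplicon spans positions 28–67: 40 bp.

40 bp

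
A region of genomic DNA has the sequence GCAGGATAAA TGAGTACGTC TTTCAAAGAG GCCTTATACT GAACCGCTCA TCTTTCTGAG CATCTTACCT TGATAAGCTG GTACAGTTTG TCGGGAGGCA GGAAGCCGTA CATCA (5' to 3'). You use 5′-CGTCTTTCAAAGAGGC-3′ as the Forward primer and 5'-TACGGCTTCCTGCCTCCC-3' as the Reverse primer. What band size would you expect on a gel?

94 bp

Forward primer CGTCTTTCAAAGAGGC is found on the top strand at positions 17–32.
Reverse complement of the reverse primer: GGGAGGCAGGAAGCCGTA. This occurs on the top strand at positions 93–110.
Amplicon spans positions 17–110: 94 bp.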